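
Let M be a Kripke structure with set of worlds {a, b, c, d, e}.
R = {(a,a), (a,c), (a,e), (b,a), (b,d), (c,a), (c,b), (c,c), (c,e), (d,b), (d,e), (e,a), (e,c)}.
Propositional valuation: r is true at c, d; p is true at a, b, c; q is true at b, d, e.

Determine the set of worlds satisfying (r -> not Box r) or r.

Recall that Box ψ holds at a world iff ψ holds at every accessible world, and Dia ψ holds iff ψ holds at some accessible world.
Let φ = (r -> not Box r) or r. Evaluate φ at each world:
  a (successors {a, c, e}): φ is true.
  b (successors {a, d}): φ is true.
  c (successors {a, b, c, e}): φ is true.
  d (successors {b, e}): φ is true.
  e (successors {a, c}): φ is true.
For instance, at b:
  At b: r -> not Box r is true, r is false, so (r -> not Box r) or r is true.
    At b: r is false, not Box r is true, so r -> not Box r is true.
      At b: Box r is false, so not Box r is true.
Satisfying worlds: {a, b, c, d, e}

a, b, c, d, e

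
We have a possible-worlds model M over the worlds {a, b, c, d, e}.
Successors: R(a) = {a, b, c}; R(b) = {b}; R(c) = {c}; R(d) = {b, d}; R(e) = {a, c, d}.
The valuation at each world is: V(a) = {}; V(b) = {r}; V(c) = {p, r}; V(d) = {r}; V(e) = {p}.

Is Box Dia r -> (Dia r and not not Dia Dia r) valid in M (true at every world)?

Yes

Let φ = Box Dia r -> (Dia r and not not Dia Dia r). Evaluate φ at each world:
  a (successors {a, b, c}): φ is true.
  b (successors {b}): φ is true.
  c (successors {c}): φ is true.
  d (successors {b, d}): φ is true.
  e (successors {a, c, d}): φ is true.
For instance, at b:
  At b: Box Dia r is true, Dia r and not not Dia Dia r is true, so Box Dia r -> (Dia r and not not Dia Dia r) is true.
    At b: Box Dia r requires Dia r at every successor {b}.
      At b: Dia r is true.
    So Box Dia r is true at b.
    At b: Dia r is true, not not Dia Dia r is true, so Dia r and not not Dia Dia r is true.
      At b: Dia r requires r at some successor in {b}.
        r holds at b, so Dia r is true at b.
      At b: not Dia Dia r is false, so not not Dia Dia r is true.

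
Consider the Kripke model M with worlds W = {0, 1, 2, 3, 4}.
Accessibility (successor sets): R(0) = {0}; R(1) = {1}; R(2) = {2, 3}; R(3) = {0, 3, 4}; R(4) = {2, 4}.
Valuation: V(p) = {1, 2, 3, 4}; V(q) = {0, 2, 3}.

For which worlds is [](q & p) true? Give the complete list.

Let φ = [](q & p). Evaluate φ at each world:
  0 (successors {0}): φ is false.
  1 (successors {1}): φ is false.
  2 (successors {2, 3}): φ is true.
  3 (successors {0, 3, 4}): φ is false.
  4 (successors {2, 4}): φ is false.
For instance, at 2:
  At 2: [](q & p) requires q & p at every successor {2, 3}.
    At 2: q & p is true.
    At 3: q & p is true.
  So [](q & p) is true at 2.
Satisfying worlds: {2}

2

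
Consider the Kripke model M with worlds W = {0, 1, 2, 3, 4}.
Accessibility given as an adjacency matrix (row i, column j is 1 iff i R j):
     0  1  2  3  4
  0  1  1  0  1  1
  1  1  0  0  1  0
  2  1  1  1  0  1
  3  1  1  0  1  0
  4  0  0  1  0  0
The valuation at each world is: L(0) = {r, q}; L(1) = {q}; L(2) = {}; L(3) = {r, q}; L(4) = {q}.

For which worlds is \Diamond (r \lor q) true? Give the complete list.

Let φ = \Diamond (r \lor q). Evaluate φ at each world:
  0 (successors {0, 1, 3, 4}): φ is true.
  1 (successors {0, 3}): φ is true.
  2 (successors {0, 1, 2, 4}): φ is true.
  3 (successors {0, 1, 3}): φ is true.
  4 (successors {2}): φ is false.
For instance, at 1:
  At 1: \Diamond (r \lor q) requires r \lor q at some successor in {0, 3}.
    r \lor q holds at 0, so \Diamond (r \lor q) is true at 1.
Satisfying worlds: {0, 1, 2, 3}

0, 1, 2, 3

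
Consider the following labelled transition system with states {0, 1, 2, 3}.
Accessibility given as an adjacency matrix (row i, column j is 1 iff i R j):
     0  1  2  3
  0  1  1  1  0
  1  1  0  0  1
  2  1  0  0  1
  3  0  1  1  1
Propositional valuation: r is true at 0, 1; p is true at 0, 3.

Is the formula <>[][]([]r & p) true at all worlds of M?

No

Recall that []ψ holds at a world iff ψ holds at every accessible world, and <>ψ holds iff ψ holds at some accessible world.
Let φ = <>[][]([]r & p). Evaluate φ at each world:
  0 (successors {0, 1, 2}): φ is false.
  1 (successors {0, 3}): φ is false.
  2 (successors {0, 3}): φ is false.
  3 (successors {1, 2, 3}): φ is false.
Detail at 0 (counterexample):
  At 0: <>[][]([]r & p) requires [][]([]r & p) at some successor in {0, 1, 2}.
    At 0: [][]([]r & p) is false.
    At 1: [][]([]r & p) is false.
    At 2: [][]([]r & p) is false.
  So <>[][]([]r & p) is false at 0.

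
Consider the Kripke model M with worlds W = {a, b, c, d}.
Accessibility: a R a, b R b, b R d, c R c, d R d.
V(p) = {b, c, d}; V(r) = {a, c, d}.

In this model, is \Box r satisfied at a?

Yes

Recall that \Box ψ holds at a world iff ψ holds at every accessible world, and \Diamond ψ holds iff ψ holds at some accessible world.
At a: \Box r requires r at every successor {a}.
  At a: r is true.
So \Box r is true at a.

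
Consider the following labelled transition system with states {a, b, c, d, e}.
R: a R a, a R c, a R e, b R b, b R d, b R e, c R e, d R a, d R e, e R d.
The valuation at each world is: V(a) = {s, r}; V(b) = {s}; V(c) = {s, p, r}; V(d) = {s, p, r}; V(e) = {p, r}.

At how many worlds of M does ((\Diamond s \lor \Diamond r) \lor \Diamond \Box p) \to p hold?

3

Let φ = ((\Diamond s \lor \Diamond r) \lor \Diamond \Box p) \to p. Evaluate φ at each world:
  a (successors {a, c, e}): φ is false.
  b (successors {b, d, e}): φ is false.
  c (successors {e}): φ is true.
  d (successors {a, e}): φ is true.
  e (successors {d}): φ is true.
For instance, at c:
  At c: (\Diamond s \lor \Diamond r) \lor \Diamond \Box p is true, p is true, so ((\Diamond s \lor \Diamond r) \lor \Diamond \Box p) \to p is true.
    At c: \Diamond s \lor \Diamond r is true, \Diamond \Box p is true, so (\Diamond s \lor \Diamond r) \lor \Diamond \Box p is true.
      At c: \Diamond s is false, \Diamond r is true, so \Diamond s \lor \Diamond r is true.
      At c: \Diamond \Box p requires \Box p at some successor in {e}.
        \Box p holds at e, so \Diamond \Box p is true at c.
Satisfying worlds: {c, d, e}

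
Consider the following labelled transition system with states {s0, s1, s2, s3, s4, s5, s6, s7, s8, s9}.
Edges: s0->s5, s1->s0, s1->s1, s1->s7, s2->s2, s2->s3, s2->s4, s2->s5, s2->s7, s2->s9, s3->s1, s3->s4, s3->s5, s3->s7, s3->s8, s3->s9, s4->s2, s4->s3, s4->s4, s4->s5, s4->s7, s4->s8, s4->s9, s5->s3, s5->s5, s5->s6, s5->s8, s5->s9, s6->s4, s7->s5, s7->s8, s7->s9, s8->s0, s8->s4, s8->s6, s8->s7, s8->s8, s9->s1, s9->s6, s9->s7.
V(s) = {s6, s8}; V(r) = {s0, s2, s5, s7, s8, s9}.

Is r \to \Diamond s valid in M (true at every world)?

No

Recall that \Diamond ψ holds at a world iff ψ holds at some accessible world.
Let φ = r \to \Diamond s. Evaluate φ at each world:
  s0 (successors {s5}): φ is false.
  s1 (successors {s0, s1, s7}): φ is true.
  s2 (successors {s2, s3, s4, s5, s7, s9}): φ is false.
  s3 (successors {s1, s4, s5, s7, s8, s9}): φ is true.
  s4 (successors {s2, s3, s4, s5, s7, s8, s9}): φ is true.
  s5 (successors {s3, s5, s6, s8, s9}): φ is true.
  s6 (successors {s4}): φ is true.
  s7 (successors {s5, s8, s9}): φ is true.
  s8 (successors {s0, s4, s6, s7, s8}): φ is true.
  s9 (successors {s1, s6, s7}): φ is true.
Detail at s0 (counterexample):
  At s0: r is true, \Diamond s is false, so r \to \Diamond s is false.
    At s0: \Diamond s requires s at some successor in {s5}.
      At s5: s is false.
    So \Diamond s is false at s0.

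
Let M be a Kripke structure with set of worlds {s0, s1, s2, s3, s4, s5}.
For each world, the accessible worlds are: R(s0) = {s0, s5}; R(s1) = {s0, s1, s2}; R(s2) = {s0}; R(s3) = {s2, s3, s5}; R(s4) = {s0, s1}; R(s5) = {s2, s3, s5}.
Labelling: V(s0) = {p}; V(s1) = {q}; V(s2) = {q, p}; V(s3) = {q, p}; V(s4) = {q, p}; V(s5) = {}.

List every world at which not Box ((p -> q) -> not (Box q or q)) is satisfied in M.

Recall that Box ψ holds at a world iff ψ holds at every accessible world, and Dia ψ holds iff ψ holds at some accessible world.
Let φ = not Box ((p -> q) -> not (Box q or q)). Evaluate φ at each world:
  s0 (successors {s0, s5}): φ is false.
  s1 (successors {s0, s1, s2}): φ is true.
  s2 (successors {s0}): φ is false.
  s3 (successors {s2, s3, s5}): φ is true.
  s4 (successors {s0, s1}): φ is true.
  s5 (successors {s2, s3, s5}): φ is true.
For instance, at s2:
  At s2: Box ((p -> q) -> not (Box q or q)) is true, so not Box ((p -> q) -> not (Box q or q)) is false.
    At s2: Box ((p -> q) -> not (Box q or q)) requires (p -> q) -> not (Box q or q) at every successor {s0}.
      At s0: (p -> q) -> not (Box q or q) is true.
    So Box ((p -> q) -> not (Box q or q)) is true at s2.
Satisfying worlds: {s1, s3, s4, s5}

s1, s3, s4, s5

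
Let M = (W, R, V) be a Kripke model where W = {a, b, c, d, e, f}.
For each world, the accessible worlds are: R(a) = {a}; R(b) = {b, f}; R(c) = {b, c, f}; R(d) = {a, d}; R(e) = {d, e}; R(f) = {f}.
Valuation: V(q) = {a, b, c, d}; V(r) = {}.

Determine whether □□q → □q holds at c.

Yes

At c: □□q is false, □q is false, so □□q → □q is true.
  At c: □□q requires □q at every successor {b, c, f}.
    □q fails at b, so □□q is false at c.
      At b: □q requires q at every successor {b, f}.
        q fails at f, so □q is false at b.
  At c: □q requires q at every successor {b, c, f}.
    q fails at f, so □q is false at c.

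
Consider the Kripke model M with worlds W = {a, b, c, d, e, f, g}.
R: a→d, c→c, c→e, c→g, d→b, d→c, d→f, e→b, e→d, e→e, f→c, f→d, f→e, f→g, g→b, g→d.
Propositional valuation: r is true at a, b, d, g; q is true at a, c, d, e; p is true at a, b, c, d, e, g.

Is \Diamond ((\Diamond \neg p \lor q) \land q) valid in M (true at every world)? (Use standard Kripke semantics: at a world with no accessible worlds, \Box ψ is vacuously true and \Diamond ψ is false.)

Let φ = \Diamond ((\Diamond \neg p \lor q) \land q). Evaluate φ at each world:
  a (successors {d}): φ is true.
  b (successors ∅): φ is false.
  c (successors {c, e, g}): φ is true.
  d (successors {b, c, f}): φ is true.
  e (successors {b, d, e}): φ is true.
  f (successors {c, d, e, g}): φ is true.
  g (successors {b, d}): φ is true.
Detail at b (counterexample):
  At b: no accessible worlds, so \Diamond ((\Diamond \neg p \lor q) \land q) is false.

No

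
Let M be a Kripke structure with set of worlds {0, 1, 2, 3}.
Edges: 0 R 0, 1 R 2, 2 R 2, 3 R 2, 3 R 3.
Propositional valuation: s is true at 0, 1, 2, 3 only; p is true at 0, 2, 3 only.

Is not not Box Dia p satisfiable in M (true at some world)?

Yes

Let φ = not not Box Dia p. Evaluate φ at each world:
  0 (successors {0}): φ is true.
  1 (successors {2}): φ is true.
  2 (successors {2}): φ is true.
  3 (successors {2, 3}): φ is true.
Detail at 0 (witness):
  At 0: not Box Dia p is false, so not not Box Dia p is true.
    At 0: Box Dia p is true, so not Box Dia p is false.
      At 0: Box Dia p requires Dia p at every successor {0}.
        At 0: Dia p is true.
      So Box Dia p is true at 0.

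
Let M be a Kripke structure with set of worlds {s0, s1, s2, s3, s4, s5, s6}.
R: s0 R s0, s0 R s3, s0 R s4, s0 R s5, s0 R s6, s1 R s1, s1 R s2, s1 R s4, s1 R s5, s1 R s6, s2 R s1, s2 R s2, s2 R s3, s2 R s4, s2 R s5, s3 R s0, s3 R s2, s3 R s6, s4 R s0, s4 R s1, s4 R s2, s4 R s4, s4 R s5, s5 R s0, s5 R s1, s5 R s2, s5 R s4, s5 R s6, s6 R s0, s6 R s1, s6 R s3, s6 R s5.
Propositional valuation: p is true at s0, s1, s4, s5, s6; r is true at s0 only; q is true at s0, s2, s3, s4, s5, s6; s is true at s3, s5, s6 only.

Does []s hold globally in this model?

No

Let φ = []s. Evaluate φ at each world:
  s0 (successors {s0, s3, s4, s5, s6}): φ is false.
  s1 (successors {s1, s2, s4, s5, s6}): φ is false.
  s2 (successors {s1, s2, s3, s4, s5}): φ is false.
  s3 (successors {s0, s2, s6}): φ is false.
  s4 (successors {s0, s1, s2, s4, s5}): φ is false.
  s5 (successors {s0, s1, s2, s4, s6}): φ is false.
  s6 (successors {s0, s1, s3, s5}): φ is false.
Detail at s0 (counterexample):
  At s0: []s requires s at every successor {s0, s3, s4, s5, s6}.
    s fails at s0, so []s is false at s0.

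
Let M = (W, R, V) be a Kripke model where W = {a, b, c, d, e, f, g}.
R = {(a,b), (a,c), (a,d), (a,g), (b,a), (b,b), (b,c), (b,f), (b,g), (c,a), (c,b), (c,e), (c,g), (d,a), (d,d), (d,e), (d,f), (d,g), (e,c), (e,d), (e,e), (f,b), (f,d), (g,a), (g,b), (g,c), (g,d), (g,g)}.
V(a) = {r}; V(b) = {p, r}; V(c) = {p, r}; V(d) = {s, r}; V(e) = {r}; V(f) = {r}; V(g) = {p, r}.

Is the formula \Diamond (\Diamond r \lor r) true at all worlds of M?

Yes

Let φ = \Diamond (\Diamond r \lor r). Evaluate φ at each world:
  a (successors {b, c, d, g}): φ is true.
  b (successors {a, b, c, f, g}): φ is true.
  c (successors {a, b, e, g}): φ is true.
  d (successors {a, d, e, f, g}): φ is true.
  e (successors {c, d, e}): φ is true.
  f (successors {b, d}): φ is true.
  g (successors {a, b, c, d, g}): φ is true.
For instance, at f:
  At f: \Diamond (\Diamond r \lor r) requires \Diamond r \lor r at some successor in {b, d}.
    \Diamond r \lor r holds at b, so \Diamond (\Diamond r \lor r) is true at f.
      At b: \Diamond r is true, r is true, so \Diamond r \lor r is true.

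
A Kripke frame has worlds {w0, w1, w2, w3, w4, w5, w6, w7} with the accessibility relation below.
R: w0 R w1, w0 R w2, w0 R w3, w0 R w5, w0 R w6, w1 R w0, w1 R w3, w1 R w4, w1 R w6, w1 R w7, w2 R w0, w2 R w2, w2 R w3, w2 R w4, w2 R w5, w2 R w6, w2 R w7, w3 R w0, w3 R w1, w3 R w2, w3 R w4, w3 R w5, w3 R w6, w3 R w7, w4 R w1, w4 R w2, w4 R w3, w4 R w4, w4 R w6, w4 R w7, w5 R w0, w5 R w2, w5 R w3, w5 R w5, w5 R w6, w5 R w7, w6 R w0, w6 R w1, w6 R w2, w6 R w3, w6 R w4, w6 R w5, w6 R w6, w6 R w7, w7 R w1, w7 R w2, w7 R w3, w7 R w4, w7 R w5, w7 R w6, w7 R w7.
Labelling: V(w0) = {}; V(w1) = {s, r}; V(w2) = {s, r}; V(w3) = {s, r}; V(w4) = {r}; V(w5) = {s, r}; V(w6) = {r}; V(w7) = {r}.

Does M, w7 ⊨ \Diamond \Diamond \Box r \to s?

No

At w7: \Diamond \Diamond \Box r is true, s is false, so \Diamond \Diamond \Box r \to s is false.
  At w7: \Diamond \Diamond \Box r requires \Diamond \Box r at some successor in {w1, w2, w3, w4, w5, w6, w7}.
    \Diamond \Box r holds at w1, so \Diamond \Diamond \Box r is true at w7.
      At w1: \Diamond \Box r requires \Box r at some successor in {w0, w3, w4, w6, w7}.
        \Box r holds at w0, so \Diamond \Box r is true at w1.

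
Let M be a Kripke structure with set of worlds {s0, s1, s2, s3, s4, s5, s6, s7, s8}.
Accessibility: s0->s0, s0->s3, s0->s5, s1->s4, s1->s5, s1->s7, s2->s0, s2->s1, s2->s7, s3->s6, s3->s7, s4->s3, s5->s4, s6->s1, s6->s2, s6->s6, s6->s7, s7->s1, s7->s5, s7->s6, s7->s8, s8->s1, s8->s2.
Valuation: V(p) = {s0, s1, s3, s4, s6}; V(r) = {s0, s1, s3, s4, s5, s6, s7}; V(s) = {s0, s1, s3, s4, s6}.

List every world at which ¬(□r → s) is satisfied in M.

Let φ = ¬(□r → s). Evaluate φ at each world:
  s0 (successors {s0, s3, s5}): φ is false.
  s1 (successors {s4, s5, s7}): φ is false.
  s2 (successors {s0, s1, s7}): φ is true.
  s3 (successors {s6, s7}): φ is false.
  s4 (successors {s3}): φ is false.
  s5 (successors {s4}): φ is true.
  s6 (successors {s1, s2, s6, s7}): φ is false.
  s7 (successors {s1, s5, s6, s8}): φ is false.
  s8 (successors {s1, s2}): φ is false.
For instance, at s2:
  At s2: □r → s is false, so ¬(□r → s) is true.
    At s2: □r is true, s is false, so □r → s is false.
      At s2: □r requires r at every successor {s0, s1, s7}.
        At s0: r is true.
        At s1: r is true.
        At s7: r is true.
      So □r is true at s2.
Satisfying worlds: {s2, s5}

s2, s5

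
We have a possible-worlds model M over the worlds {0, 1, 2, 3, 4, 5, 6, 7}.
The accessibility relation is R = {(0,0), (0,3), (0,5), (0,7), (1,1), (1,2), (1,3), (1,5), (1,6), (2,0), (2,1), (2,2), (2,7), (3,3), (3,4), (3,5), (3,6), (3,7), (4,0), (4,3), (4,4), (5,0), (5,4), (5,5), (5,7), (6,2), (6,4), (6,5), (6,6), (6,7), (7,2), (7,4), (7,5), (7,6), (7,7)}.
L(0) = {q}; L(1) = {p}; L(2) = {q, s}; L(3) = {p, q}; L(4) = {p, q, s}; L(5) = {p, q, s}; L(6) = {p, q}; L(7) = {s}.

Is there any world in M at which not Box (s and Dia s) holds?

Recall that Box ψ holds at a world iff ψ holds at every accessible world, and Dia ψ holds iff ψ holds at some accessible world.
Let φ = not Box (s and Dia s). Evaluate φ at each world:
  0 (successors {0, 3, 5, 7}): φ is true.
  1 (successors {1, 2, 3, 5, 6}): φ is true.
  2 (successors {0, 1, 2, 7}): φ is true.
  3 (successors {3, 4, 5, 6, 7}): φ is true.
  4 (successors {0, 3, 4}): φ is true.
  5 (successors {0, 4, 5, 7}): φ is true.
  6 (successors {2, 4, 5, 6, 7}): φ is true.
  7 (successors {2, 4, 5, 6, 7}): φ is true.
Detail at 0 (witness):
  At 0: Box (s and Dia s) is false, so not Box (s and Dia s) is true.
    At 0: Box (s and Dia s) requires s and Dia s at every successor {0, 3, 5, 7}.
      s and Dia s fails at 0, so Box (s and Dia s) is false at 0.

Yes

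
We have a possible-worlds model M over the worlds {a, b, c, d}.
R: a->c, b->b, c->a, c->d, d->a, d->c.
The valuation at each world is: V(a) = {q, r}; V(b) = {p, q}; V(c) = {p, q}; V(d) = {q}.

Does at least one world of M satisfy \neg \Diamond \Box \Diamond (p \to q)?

Let φ = \neg \Diamond \Box \Diamond (p \to q). Evaluate φ at each world:
  a (successors {c}): φ is false.
  b (successors {b}): φ is false.
  c (successors {a, d}): φ is false.
  d (successors {a, c}): φ is false.
For instance, at c:
  At c: \Diamond \Box \Diamond (p \to q) is true, so \neg \Diamond \Box \Diamond (p \to q) is false.
    At c: \Diamond \Box \Diamond (p \to q) requires \Box \Diamond (p \to q) at some successor in {a, d}.
      \Box \Diamond (p \to q) holds at a, so \Diamond \Box \Diamond (p \to q) is true at c.

No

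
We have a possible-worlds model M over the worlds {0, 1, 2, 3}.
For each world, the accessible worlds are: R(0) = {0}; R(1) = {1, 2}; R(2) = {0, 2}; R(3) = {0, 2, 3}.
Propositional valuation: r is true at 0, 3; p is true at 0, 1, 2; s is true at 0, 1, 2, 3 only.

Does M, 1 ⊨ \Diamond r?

No

Recall that \Diamond ψ holds at a world iff ψ holds at some accessible world.
At 1: \Diamond r requires r at some successor in {1, 2}.
  At 1: r is false.
  At 2: r is false.
So \Diamond r is false at 1.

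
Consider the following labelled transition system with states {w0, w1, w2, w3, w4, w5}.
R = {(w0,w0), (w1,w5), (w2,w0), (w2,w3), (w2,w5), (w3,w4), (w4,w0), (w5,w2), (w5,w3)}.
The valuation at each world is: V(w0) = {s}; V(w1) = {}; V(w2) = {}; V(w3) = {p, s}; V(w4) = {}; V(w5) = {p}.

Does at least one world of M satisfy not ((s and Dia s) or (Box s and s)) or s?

Recall that Box ψ holds at a world iff ψ holds at every accessible world, and Dia ψ holds iff ψ holds at some accessible world.
Let φ = not ((s and Dia s) or (Box s and s)) or s. Evaluate φ at each world:
  w0 (successors {w0}): φ is true.
  w1 (successors {w5}): φ is true.
  w2 (successors {w0, w3, w5}): φ is true.
  w3 (successors {w4}): φ is true.
  w4 (successors {w0}): φ is true.
  w5 (successors {w2, w3}): φ is true.
Detail at w0 (witness):
  At w0: not ((s and Dia s) or (Box s and s)) is false, s is true, so not ((s and Dia s) or (Box s and s)) or s is true.
    At w0: (s and Dia s) or (Box s and s) is true, so not ((s and Dia s) or (Box s and s)) is false.
      At w0: s and Dia s is true, Box s and s is true, so (s and Dia s) or (Box s and s) is true.

Yes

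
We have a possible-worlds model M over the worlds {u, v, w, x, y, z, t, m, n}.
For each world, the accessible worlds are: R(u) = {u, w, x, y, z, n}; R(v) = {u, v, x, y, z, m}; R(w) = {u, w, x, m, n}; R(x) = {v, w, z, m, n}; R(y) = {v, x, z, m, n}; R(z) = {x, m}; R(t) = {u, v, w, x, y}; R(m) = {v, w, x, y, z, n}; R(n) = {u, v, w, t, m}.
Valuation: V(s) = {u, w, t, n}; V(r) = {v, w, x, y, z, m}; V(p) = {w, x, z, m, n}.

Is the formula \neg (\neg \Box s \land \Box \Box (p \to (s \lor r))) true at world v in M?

No

Recall that \Box ψ holds at a world iff ψ holds at every accessible world, and \Diamond ψ holds iff ψ holds at some accessible world.
At v: \neg \Box s \land \Box \Box (p \to (s \lor r)) is true, so \neg (\neg \Box s \land \Box \Box (p \to (s \lor r))) is false.
  At v: \neg \Box s is true, \Box \Box (p \to (s \lor r)) is true, so \neg \Box s \land \Box \Box (p \to (s \lor r)) is true.
    At v: \Box s is false, so \neg \Box s is true.
      At v: \Box s requires s at every successor {u, v, x, y, z, m}.
        s fails at v, so \Box s is false at v.
    At v: \Box \Box (p \to (s \lor r)) requires \Box (p \to (s \lor r)) at every successor {u, v, x, y, z, m}.
      At u: \Box (p \to (s \lor r)) is true.
      At v: \Box (p \to (s \lor r)) is true.
      At x: \Box (p \to (s \lor r)) is true.
      At y: \Box (p \to (s \lor r)) is true.
      At z: \Box (p \to (s \lor r)) is true.
      At m: \Box (p \to (s \lor r)) is true.
    So \Box \Box (p \to (s \lor r)) is true at v.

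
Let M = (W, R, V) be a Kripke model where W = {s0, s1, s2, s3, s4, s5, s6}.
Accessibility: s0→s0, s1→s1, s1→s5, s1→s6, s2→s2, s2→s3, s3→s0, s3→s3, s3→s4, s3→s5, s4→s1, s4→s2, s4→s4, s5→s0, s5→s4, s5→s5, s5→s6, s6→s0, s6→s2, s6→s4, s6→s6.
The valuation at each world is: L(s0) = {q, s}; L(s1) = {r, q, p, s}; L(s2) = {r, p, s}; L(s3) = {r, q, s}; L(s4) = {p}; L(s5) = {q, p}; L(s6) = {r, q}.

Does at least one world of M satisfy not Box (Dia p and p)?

Yes

Let φ = not Box (Dia p and p). Evaluate φ at each world:
  s0 (successors {s0}): φ is true.
  s1 (successors {s1, s5, s6}): φ is true.
  s2 (successors {s2, s3}): φ is true.
  s3 (successors {s0, s3, s4, s5}): φ is true.
  s4 (successors {s1, s2, s4}): φ is false.
  s5 (successors {s0, s4, s5, s6}): φ is true.
  s6 (successors {s0, s2, s4, s6}): φ is true.
Detail at s0 (witness):
  At s0: Box (Dia p and p) is false, so not Box (Dia p and p) is true.
    At s0: Box (Dia p and p) requires Dia p and p at every successor {s0}.
      Dia p and p fails at s0, so Box (Dia p and p) is false at s0.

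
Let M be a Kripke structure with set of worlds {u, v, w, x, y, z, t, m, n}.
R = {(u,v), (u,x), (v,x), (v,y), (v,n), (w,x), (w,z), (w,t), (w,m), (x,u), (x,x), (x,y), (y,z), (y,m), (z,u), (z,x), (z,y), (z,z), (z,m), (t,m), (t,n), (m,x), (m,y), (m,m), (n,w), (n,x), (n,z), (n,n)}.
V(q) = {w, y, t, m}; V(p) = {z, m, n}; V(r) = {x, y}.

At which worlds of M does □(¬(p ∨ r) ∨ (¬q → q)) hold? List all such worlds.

Recall that □ψ holds at a world iff ψ holds at every accessible world, and ◇ψ holds iff ψ holds at some accessible world.
Let φ = □(¬(p ∨ r) ∨ (¬q → q)). Evaluate φ at each world:
  u (successors {v, x}): φ is false.
  v (successors {x, y, n}): φ is false.
  w (successors {x, z, t, m}): φ is false.
  x (successors {u, x, y}): φ is false.
  y (successors {z, m}): φ is false.
  z (successors {u, x, y, z, m}): φ is false.
  t (successors {m, n}): φ is false.
  m (successors {x, y, m}): φ is false.
  n (successors {w, x, z, n}): φ is false.
For instance, at u:
  At u: □(¬(p ∨ r) ∨ (¬q → q)) requires ¬(p ∨ r) ∨ (¬q → q) at every successor {v, x}.
    ¬(p ∨ r) ∨ (¬q → q) fails at x, so □(¬(p ∨ r) ∨ (¬q → q)) is false at u.
Satisfying worlds: none.

none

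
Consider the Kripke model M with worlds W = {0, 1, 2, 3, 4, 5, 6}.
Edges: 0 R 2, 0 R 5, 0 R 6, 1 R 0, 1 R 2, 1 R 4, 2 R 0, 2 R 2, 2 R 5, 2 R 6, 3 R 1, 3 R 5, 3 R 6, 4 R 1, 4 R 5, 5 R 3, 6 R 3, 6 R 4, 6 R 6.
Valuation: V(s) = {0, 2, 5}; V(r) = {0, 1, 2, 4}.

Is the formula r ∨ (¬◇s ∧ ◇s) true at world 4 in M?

Recall that ◇ψ holds at a world iff ψ holds at some accessible world.
At 4: r is true, ¬◇s ∧ ◇s is false, so r ∨ (¬◇s ∧ ◇s) is true.
  At 4: ¬◇s is false, ◇s is true, so ¬◇s ∧ ◇s is false.
    At 4: ◇s is true, so ¬◇s is false.
      At 4: ◇s requires s at some successor in {1, 5}.
        s holds at 5, so ◇s is true at 4.
    At 4: ◇s requires s at some successor in {1, 5}.
      s holds at 5, so ◇s is true at 4.

Yes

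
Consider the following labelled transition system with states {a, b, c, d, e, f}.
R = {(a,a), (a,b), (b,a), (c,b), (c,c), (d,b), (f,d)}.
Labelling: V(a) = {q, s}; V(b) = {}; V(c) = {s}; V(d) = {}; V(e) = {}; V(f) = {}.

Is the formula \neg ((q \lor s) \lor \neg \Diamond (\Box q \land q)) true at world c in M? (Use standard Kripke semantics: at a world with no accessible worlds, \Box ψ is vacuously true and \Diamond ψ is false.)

No

At c: (q \lor s) \lor \neg \Diamond (\Box q \land q) is true, so \neg ((q \lor s) \lor \neg \Diamond (\Box q \land q)) is false.
  At c: q \lor s is true, \neg \Diamond (\Box q \land q) is true, so (q \lor s) \lor \neg \Diamond (\Box q \land q) is true.
    At c: \Diamond (\Box q \land q) is false, so \neg \Diamond (\Box q \land q) is true.
      At c: \Diamond (\Box q \land q) requires \Box q \land q at some successor in {b, c}.
        At b: \Box q \land q is false.
        At c: \Box q \land q is false.
      So \Diamond (\Box q \land q) is false at c.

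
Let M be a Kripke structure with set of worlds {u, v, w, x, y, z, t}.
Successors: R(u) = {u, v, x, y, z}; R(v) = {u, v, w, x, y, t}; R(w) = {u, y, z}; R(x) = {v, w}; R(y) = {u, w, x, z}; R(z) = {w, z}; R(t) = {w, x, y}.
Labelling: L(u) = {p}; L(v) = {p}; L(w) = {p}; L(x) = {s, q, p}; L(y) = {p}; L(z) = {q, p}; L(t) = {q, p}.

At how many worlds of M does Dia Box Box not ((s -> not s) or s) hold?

0

Let φ = Dia Box Box not ((s -> not s) or s). Evaluate φ at each world:
  u (successors {u, v, x, y, z}): φ is false.
  v (successors {u, v, w, x, y, t}): φ is false.
  w (successors {u, y, z}): φ is false.
  x (successors {v, w}): φ is false.
  y (successors {u, w, x, z}): φ is false.
  z (successors {w, z}): φ is false.
  t (successors {w, x, y}): φ is false.
For instance, at z:
  At z: Dia Box Box not ((s -> not s) or s) requires Box Box not ((s -> not s) or s) at some successor in {w, z}.
    At w: Box Box not ((s -> not s) or s) is false.
    At z: Box Box not ((s -> not s) or s) is false.
  So Dia Box Box not ((s -> not s) or s) is false at z.
Satisfying worlds: none.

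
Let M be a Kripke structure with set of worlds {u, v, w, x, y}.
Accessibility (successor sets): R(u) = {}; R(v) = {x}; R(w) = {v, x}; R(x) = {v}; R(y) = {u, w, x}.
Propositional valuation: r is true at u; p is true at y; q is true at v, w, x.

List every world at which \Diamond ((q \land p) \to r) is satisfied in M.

Let φ = \Diamond ((q \land p) \to r). Evaluate φ at each world:
  u (successors ∅): φ is false.
  v (successors {x}): φ is true.
  w (successors {v, x}): φ is true.
  x (successors {v}): φ is true.
  y (successors {u, w, x}): φ is true.
For instance, at y:
  At y: \Diamond ((q \land p) \to r) requires (q \land p) \to r at some successor in {u, w, x}.
    (q \land p) \to r holds at u, so \Diamond ((q \land p) \to r) is true at y.
Satisfying worlds: {v, w, x, y}

v, w, x, y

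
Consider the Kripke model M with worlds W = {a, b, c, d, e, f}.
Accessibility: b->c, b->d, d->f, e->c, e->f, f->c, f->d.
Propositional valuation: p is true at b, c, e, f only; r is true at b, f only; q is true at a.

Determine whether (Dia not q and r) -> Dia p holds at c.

Yes

Recall that Dia ψ holds at a world iff ψ holds at some accessible world.
At c: Dia not q and r is false, Dia p is false, so (Dia not q and r) -> Dia p is true.
  At c: Dia not q is false, r is false, so Dia not q and r is false.
    At c: no accessible worlds, so Dia not q is false.
  At c: no accessible worlds, so Dia p is false.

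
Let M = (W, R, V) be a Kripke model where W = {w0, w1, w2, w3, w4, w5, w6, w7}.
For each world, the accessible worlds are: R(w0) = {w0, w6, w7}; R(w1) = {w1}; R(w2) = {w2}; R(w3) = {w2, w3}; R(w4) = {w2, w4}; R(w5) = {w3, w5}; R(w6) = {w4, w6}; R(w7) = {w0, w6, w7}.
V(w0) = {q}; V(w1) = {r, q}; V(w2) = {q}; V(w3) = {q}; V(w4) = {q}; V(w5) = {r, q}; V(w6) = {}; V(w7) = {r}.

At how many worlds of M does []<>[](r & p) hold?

Let φ = []<>[](r & p). Evaluate φ at each world:
  w0 (successors {w0, w6, w7}): φ is false.
  w1 (successors {w1}): φ is false.
  w2 (successors {w2}): φ is false.
  w3 (successors {w2, w3}): φ is false.
  w4 (successors {w2, w4}): φ is false.
  w5 (successors {w3, w5}): φ is false.
  w6 (successors {w4, w6}): φ is false.
  w7 (successors {w0, w6, w7}): φ is false.
For instance, at w7:
  At w7: []<>[](r & p) requires <>[](r & p) at every successor {w0, w6, w7}.
    <>[](r & p) fails at w0, so []<>[](r & p) is false at w7.
      At w0: <>[](r & p) requires [](r & p) at some successor in {w0, w6, w7}.
        At w0: [](r & p) is false.
        At w6: [](r & p) is false.
        At w7: [](r & p) is false.
      So <>[](r & p) is false at w0.
Satisfying worlds: none.

0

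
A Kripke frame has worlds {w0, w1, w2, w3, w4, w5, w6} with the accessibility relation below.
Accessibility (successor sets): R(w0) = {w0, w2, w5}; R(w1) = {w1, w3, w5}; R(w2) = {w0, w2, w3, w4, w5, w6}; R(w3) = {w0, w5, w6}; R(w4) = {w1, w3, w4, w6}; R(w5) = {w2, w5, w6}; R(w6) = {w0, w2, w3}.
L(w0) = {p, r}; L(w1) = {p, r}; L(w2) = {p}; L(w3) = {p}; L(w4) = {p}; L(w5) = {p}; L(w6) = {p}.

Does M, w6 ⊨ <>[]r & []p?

At w6: <>[]r is false, []p is true, so <>[]r & []p is false.
  At w6: <>[]r requires []r at some successor in {w0, w2, w3}.
    At w0: []r is false.
    At w2: []r is false.
    At w3: []r is false.
  So <>[]r is false at w6.
  At w6: []p requires p at every successor {w0, w2, w3}.
    At w0: p is true.
    At w2: p is true.
    At w3: p is true.
  So []p is true at w6.

No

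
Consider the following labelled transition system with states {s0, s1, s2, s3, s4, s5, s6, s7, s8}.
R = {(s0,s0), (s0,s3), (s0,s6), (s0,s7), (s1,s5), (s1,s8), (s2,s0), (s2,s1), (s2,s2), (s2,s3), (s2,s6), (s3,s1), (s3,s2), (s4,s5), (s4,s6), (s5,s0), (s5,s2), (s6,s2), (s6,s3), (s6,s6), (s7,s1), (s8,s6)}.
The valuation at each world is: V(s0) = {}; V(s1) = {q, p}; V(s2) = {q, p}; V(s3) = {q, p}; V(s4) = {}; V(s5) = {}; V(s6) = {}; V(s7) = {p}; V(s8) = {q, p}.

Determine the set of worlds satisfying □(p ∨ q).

Let φ = □(p ∨ q). Evaluate φ at each world:
  s0 (successors {s0, s3, s6, s7}): φ is false.
  s1 (successors {s5, s8}): φ is false.
  s2 (successors {s0, s1, s2, s3, s6}): φ is false.
  s3 (successors {s1, s2}): φ is true.
  s4 (successors {s5, s6}): φ is false.
  s5 (successors {s0, s2}): φ is false.
  s6 (successors {s2, s3, s6}): φ is false.
  s7 (successors {s1}): φ is true.
  s8 (successors {s6}): φ is false.
For instance, at s1:
  At s1: □(p ∨ q) requires p ∨ q at every successor {s5, s8}.
    p ∨ q fails at s5, so □(p ∨ q) is false at s1.
Satisfying worlds: {s3, s7}

s3, s7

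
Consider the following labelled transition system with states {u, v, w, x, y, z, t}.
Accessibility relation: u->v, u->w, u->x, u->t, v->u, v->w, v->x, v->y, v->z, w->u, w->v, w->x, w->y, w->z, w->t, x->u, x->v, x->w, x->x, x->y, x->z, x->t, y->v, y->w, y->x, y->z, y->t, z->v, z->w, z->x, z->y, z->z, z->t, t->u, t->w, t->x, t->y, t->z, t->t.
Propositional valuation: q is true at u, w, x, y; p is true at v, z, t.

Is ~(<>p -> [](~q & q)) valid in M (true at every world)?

Let φ = ~(<>p -> [](~q & q)). Evaluate φ at each world:
  u (successors {v, w, x, t}): φ is true.
  v (successors {u, w, x, y, z}): φ is true.
  w (successors {u, v, x, y, z, t}): φ is true.
  x (successors {u, v, w, x, y, z, t}): φ is true.
  y (successors {v, w, x, z, t}): φ is true.
  z (successors {v, w, x, y, z, t}): φ is true.
  t (successors {u, w, x, y, z, t}): φ is true.
For instance, at t:
  At t: <>p -> [](~q & q) is false, so ~(<>p -> [](~q & q)) is true.
    At t: <>p is true, [](~q & q) is false, so <>p -> [](~q & q) is false.
      At t: <>p requires p at some successor in {u, w, x, y, z, t}.
        p holds at z, so <>p is true at t.
      At t: [](~q & q) requires ~q & q at every successor {u, w, x, y, z, t}.
        ~q & q fails at u, so [](~q & q) is false at t.

Yes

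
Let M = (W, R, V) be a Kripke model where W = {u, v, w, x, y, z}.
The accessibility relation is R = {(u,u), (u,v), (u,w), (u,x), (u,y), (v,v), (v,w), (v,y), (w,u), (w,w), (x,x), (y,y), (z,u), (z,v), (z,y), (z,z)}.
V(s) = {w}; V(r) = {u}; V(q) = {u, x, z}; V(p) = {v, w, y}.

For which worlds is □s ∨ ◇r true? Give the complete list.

Recall that □ψ holds at a world iff ψ holds at every accessible world, and ◇ψ holds iff ψ holds at some accessible world.
Let φ = □s ∨ ◇r. Evaluate φ at each world:
  u (successors {u, v, w, x, y}): φ is true.
  v (successors {v, w, y}): φ is false.
  w (successors {u, w}): φ is true.
  x (successors {x}): φ is false.
  y (successors {y}): φ is false.
  z (successors {u, v, y, z}): φ is true.
For instance, at z:
  At z: □s is false, ◇r is true, so □s ∨ ◇r is true.
    At z: □s requires s at every successor {u, v, y, z}.
      s fails at u, so □s is false at z.
    At z: ◇r requires r at some successor in {u, v, y, z}.
      r holds at u, so ◇r is true at z.
Satisfying worlds: {u, w, z}

u, w, z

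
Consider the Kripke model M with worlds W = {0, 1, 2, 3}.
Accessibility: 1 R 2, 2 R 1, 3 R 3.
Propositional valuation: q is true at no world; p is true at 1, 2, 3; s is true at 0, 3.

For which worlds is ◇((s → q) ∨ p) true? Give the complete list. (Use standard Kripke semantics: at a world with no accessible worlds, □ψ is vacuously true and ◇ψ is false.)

1, 2, 3

Let φ = ◇((s → q) ∨ p). Evaluate φ at each world:
  0 (successors ∅): φ is false.
  1 (successors {2}): φ is true.
  2 (successors {1}): φ is true.
  3 (successors {3}): φ is true.
For instance, at 1:
  At 1: ◇((s → q) ∨ p) requires (s → q) ∨ p at some successor in {2}.
    (s → q) ∨ p holds at 2, so ◇((s → q) ∨ p) is true at 1.
Satisfying worlds: {1, 2, 3}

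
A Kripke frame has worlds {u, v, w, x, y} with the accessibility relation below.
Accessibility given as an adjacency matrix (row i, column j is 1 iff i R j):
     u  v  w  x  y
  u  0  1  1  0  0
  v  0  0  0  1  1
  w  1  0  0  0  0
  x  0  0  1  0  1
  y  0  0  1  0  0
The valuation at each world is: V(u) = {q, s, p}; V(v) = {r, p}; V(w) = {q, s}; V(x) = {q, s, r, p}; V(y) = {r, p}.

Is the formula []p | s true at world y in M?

No

At y: []p is false, s is false, so []p | s is false.
  At y: []p requires p at every successor {w}.
    p fails at w, so []p is false at y.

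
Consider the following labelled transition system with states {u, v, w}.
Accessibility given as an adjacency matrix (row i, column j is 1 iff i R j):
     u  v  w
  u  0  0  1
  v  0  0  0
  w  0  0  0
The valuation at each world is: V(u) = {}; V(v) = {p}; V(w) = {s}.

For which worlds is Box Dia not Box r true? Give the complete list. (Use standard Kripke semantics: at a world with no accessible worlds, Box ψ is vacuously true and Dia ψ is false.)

v, w

Let φ = Box Dia not Box r. Evaluate φ at each world:
  u (successors {w}): φ is false.
  v (successors ∅): φ is true.
  w (successors ∅): φ is true.
For instance, at u:
  At u: Box Dia not Box r requires Dia not Box r at every successor {w}.
    Dia not Box r fails at w, so Box Dia not Box r is false at u.
      At w: no accessible worlds, so Dia not Box r is false.
Satisfying worlds: {v, w}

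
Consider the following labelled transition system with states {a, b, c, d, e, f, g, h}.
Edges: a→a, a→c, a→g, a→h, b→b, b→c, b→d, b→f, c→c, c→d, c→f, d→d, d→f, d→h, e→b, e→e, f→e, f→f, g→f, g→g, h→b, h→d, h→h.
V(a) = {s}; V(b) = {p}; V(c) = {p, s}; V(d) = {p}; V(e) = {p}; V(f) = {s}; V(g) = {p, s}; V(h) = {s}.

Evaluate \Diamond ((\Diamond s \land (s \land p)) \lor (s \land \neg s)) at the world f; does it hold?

Recall that \Diamond ψ holds at a world iff ψ holds at some accessible world.
At f: \Diamond ((\Diamond s \land (s \land p)) \lor (s \land \neg s)) requires (\Diamond s \land (s \land p)) \lor (s \land \neg s) at some successor in {e, f}.
  At e: (\Diamond s \land (s \land p)) \lor (s \land \neg s) is false.
  At f: (\Diamond s \land (s \land p)) \lor (s \land \neg s) is false.
So \Diamond ((\Diamond s \land (s \land p)) \lor (s \land \neg s)) is false at f.

No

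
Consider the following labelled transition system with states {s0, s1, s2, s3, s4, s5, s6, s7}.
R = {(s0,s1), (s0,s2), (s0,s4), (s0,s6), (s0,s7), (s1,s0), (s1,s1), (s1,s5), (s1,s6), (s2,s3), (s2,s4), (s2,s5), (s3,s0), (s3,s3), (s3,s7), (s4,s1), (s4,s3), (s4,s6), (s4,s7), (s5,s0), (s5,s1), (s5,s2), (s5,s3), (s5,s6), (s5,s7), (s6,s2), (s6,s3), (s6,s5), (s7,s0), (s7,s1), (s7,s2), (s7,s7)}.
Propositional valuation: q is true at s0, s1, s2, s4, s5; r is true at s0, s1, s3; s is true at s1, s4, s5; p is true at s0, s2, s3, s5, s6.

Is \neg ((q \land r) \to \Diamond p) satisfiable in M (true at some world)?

No

Recall that \Diamond ψ holds at a world iff ψ holds at some accessible world.
Let φ = \neg ((q \land r) \to \Diamond p). Evaluate φ at each world:
  s0 (successors {s1, s2, s4, s6, s7}): φ is false.
  s1 (successors {s0, s1, s5, s6}): φ is false.
  s2 (successors {s3, s4, s5}): φ is false.
  s3 (successors {s0, s3, s7}): φ is false.
  s4 (successors {s1, s3, s6, s7}): φ is false.
  s5 (successors {s0, s1, s2, s3, s6, s7}): φ is false.
  s6 (successors {s2, s3, s5}): φ is false.
  s7 (successors {s0, s1, s2, s7}): φ is false.
For instance, at s5:
  At s5: (q \land r) \to \Diamond p is true, so \neg ((q \land r) \to \Diamond p) is false.
    At s5: q \land r is false, \Diamond p is true, so (q \land r) \to \Diamond p is true.
      At s5: \Diamond p requires p at some successor in {s0, s1, s2, s3, s6, s7}.
        p holds at s0, so \Diamond p is true at s5.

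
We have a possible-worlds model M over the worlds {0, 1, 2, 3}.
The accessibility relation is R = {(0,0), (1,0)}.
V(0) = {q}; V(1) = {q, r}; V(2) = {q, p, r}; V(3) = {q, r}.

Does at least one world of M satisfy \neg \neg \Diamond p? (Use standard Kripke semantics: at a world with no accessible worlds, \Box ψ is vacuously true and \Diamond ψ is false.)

Recall that \Diamond ψ holds at a world iff ψ holds at some accessible world.
Let φ = \neg \neg \Diamond p. Evaluate φ at each world:
  0 (successors {0}): φ is false.
  1 (successors {0}): φ is false.
  2 (successors ∅): φ is false.
  3 (successors ∅): φ is false.
For instance, at 1:
  At 1: \neg \Diamond p is true, so \neg \neg \Diamond p is false.
    At 1: \Diamond p is false, so \neg \Diamond p is true.
      At 1: \Diamond p requires p at some successor in {0}.
        At 0: p is false.
      So \Diamond p is false at 1.

No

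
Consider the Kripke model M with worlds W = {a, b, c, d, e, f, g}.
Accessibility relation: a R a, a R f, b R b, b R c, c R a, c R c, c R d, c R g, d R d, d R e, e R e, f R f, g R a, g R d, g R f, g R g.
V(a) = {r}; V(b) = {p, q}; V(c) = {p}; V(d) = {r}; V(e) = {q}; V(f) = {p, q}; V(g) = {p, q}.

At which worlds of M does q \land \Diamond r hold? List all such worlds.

Let φ = q \land \Diamond r. Evaluate φ at each world:
  a (successors {a, f}): φ is false.
  b (successors {b, c}): φ is false.
  c (successors {a, c, d, g}): φ is false.
  d (successors {d, e}): φ is false.
  e (successors {e}): φ is false.
  f (successors {f}): φ is false.
  g (successors {a, d, f, g}): φ is true.
For instance, at e:
  At e: q is true, \Diamond r is false, so q \land \Diamond r is false.
    At e: \Diamond r requires r at some successor in {e}.
      At e: r is false.
    So \Diamond r is false at e.
Satisfying worlds: {g}

g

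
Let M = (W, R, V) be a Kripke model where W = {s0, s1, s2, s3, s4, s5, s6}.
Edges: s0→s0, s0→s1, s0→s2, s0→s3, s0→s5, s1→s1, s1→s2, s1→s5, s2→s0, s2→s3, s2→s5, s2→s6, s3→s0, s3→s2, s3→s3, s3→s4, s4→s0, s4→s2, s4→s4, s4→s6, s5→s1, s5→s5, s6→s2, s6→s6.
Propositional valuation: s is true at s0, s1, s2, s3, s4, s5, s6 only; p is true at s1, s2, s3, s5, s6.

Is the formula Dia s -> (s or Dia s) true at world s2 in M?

Yes

At s2: Dia s is true, s or Dia s is true, so Dia s -> (s or Dia s) is true.
  At s2: Dia s requires s at some successor in {s0, s3, s5, s6}.
    s holds at s0, so Dia s is true at s2.
  At s2: s is true, Dia s is true, so s or Dia s is true.
    At s2: Dia s requires s at some successor in {s0, s3, s5, s6}.
      s holds at s0, so Dia s is true at s2.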